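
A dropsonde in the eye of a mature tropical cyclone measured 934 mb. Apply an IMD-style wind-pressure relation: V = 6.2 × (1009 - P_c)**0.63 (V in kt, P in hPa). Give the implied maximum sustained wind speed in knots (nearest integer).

94 kt

ΔP = 1009 − 934 = 75 mb.
75^0.63 ≈ 15.181.
V ≈ 6.2 × 15.181 ≈ 94.1 kt.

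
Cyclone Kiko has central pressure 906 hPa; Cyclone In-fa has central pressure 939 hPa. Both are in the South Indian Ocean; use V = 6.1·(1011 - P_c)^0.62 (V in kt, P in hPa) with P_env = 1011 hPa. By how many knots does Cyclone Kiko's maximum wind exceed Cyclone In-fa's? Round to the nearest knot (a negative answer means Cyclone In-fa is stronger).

Cyclone Kiko: ΔP = 105; V ≈ 6.1 × 105^0.62 ≈ 109.26 kt.
Cyclone In-fa: ΔP = 72; V ≈ 6.1 × 72^0.62 ≈ 86.47 kt.
Difference ≈ 109.26 − 86.47 = 22.79 → 23 kt.

23 kt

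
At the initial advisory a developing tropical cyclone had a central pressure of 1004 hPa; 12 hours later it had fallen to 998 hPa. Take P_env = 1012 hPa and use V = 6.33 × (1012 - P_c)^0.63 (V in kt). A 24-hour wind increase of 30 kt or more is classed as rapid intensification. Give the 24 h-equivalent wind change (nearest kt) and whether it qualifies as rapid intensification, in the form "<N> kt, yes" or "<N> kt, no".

V₁: ΔP = 8, V ≈ 6.33 × 8^0.63 ≈ 23.46 kt.
V₂: ΔP = 14, V ≈ 6.33 × 14^0.63 ≈ 33.38 kt.
ΔV over 12 h = 9.92 kt → 24 h equivalent = 9.92 × 24/12 ≈ 19.84 kt.
20 kt < 30 kt ⇒ not rapid intensification.

20 kt, no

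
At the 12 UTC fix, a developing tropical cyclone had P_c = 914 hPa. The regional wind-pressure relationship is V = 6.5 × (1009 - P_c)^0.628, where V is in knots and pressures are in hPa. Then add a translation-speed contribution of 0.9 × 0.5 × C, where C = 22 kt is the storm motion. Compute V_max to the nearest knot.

123 kt

ΔP = 1009 − 914 = 95 hPa.
95^0.628 ≈ 17.459.
V ≈ 6.5 × 17.459 ≈ 113.5 kt.
Translation term: 0.9 × 0.5 × 22 = 9.9 kt.
Corrected V ≈ 123.4 kt → 123 kt.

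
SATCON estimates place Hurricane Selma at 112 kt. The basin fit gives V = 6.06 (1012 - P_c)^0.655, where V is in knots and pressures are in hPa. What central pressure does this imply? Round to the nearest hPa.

926 hPa

ΔP = (V / 6.06)^(1/0.655) = (112/6.06)^1.527.
112/6.06 = 18.482; 18.482^1.527 ≈ 85.89 hPa.
P_c = 1012 − 85.89 = 926.11 ≈ 926 hPa.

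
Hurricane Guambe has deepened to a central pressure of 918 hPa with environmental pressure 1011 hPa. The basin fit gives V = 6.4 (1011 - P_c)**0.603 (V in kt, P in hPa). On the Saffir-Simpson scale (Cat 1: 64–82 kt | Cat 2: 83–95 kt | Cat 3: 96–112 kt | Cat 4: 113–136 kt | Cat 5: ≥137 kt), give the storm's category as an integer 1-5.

3

ΔP = 1011 − 918 = 93 hPa.
V ≈ 6.4 × 93^0.603 = 6.4 × 15.38 ≈ 98 kt.
98 kt falls in the Category 3 band.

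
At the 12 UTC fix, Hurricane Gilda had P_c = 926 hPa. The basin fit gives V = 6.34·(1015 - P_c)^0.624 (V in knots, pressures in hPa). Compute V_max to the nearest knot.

ΔP = 1015 − 926 = 89 hPa.
89^0.624 ≈ 16.460.
V ≈ 6.34 × 16.460 ≈ 104.4 kt.

104 kt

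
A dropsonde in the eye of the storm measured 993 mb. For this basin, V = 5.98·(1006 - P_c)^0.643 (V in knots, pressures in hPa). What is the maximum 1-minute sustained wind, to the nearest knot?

ΔP = 1006 − 993 = 13 mb.
13^0.643 ≈ 5.203.
V ≈ 5.98 × 5.203 ≈ 31.1 kt.

31 kt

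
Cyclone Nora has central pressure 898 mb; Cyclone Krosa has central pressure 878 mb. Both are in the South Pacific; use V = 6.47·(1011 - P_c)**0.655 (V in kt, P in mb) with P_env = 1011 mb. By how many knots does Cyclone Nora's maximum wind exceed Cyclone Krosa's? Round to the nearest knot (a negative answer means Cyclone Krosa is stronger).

-16 kt

Cyclone Nora: ΔP = 113; V ≈ 6.47 × 113^0.655 ≈ 143.11 kt.
Cyclone Krosa: ΔP = 133; V ≈ 6.47 × 133^0.655 ≈ 159.23 kt.
Difference ≈ 143.11 − 159.23 = -16.12 → -16 kt.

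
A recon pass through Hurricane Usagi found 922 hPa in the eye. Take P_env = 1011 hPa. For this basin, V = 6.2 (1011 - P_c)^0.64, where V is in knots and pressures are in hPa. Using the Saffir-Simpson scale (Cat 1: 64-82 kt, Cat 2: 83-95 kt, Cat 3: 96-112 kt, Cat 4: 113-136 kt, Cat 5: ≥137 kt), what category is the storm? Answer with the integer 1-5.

3

ΔP = 1011 − 922 = 89 hPa.
V ≈ 6.2 × 89^0.64 = 6.2 × 17.69 ≈ 110 kt.
110 kt falls in the Category 3 band.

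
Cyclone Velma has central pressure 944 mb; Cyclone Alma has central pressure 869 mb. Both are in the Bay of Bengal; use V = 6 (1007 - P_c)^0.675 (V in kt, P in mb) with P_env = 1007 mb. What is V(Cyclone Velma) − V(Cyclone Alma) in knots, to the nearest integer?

-69 kt

Cyclone Velma: ΔP = 63; V ≈ 6 × 63^0.675 ≈ 98.33 kt.
Cyclone Alma: ΔP = 138; V ≈ 6 × 138^0.675 ≈ 166.94 kt.
Difference ≈ 98.33 − 166.94 = -68.61 → -69 kt.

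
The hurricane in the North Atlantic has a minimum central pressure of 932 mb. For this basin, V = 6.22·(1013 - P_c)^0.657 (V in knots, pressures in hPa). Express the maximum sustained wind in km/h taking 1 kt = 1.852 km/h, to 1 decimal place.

ΔP = 1013 − 932 = 81 mb.
V ≈ 6.22 × 81^0.657 = 6.22 × 17.942 ≈ 111.600 kt.
111.600 × 1.852 ≈ 206.68 km/h → 206.7 km/h.

206.7 km/h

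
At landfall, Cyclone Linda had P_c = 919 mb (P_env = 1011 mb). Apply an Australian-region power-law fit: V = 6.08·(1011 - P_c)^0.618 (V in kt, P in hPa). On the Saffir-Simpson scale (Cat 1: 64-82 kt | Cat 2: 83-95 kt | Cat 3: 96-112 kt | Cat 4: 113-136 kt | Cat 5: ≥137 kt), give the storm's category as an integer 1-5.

3

ΔP = 1011 − 919 = 92 mb.
V ≈ 6.08 × 92^0.618 = 6.08 × 16.35 ≈ 99 kt.
99 kt falls in the Category 3 band.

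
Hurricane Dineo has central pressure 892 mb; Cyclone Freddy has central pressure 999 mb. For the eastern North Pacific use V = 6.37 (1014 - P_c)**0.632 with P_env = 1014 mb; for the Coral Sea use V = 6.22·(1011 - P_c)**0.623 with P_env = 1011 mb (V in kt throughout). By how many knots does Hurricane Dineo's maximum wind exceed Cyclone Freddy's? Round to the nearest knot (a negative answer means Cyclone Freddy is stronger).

Hurricane Dineo: ΔP = 122; V ≈ 6.37 × 122^0.632 ≈ 132.65 kt.
Cyclone Freddy: ΔP = 12; V ≈ 6.22 × 12^0.623 ≈ 29.25 kt.
Difference ≈ 132.65 − 29.25 = 103.40 → 103 kt.

103 kt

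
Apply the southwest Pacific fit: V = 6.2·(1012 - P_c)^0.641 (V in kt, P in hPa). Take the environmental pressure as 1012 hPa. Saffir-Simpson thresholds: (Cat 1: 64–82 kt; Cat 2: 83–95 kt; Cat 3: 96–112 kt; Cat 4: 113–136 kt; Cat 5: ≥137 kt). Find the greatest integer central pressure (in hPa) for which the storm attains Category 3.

Category 3 begins at V = 96 kt.
Required ΔP = (96/6.2)^(1/0.641) = 15.484^1.560 ≈ 71.83 hPa.
P_c ≤ 1012 − 71.83 = 940.17, so the highest integer P_c is 940 hPa.

940 hPa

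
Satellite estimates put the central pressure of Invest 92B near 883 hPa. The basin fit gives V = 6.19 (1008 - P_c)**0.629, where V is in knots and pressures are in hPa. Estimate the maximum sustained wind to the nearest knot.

129 kt

ΔP = 1008 − 883 = 125 hPa.
125^0.629 ≈ 20.843.
V ≈ 6.19 × 20.843 ≈ 129.0 kt.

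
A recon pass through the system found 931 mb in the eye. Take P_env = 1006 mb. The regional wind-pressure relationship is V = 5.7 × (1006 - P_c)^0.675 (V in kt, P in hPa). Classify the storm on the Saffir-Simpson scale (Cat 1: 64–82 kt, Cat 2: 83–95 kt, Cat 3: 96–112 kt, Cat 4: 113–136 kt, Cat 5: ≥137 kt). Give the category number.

3

ΔP = 1006 − 931 = 75 mb.
V ≈ 5.7 × 75^0.675 = 5.7 × 18.44 ≈ 105 kt.
105 kt falls in the Category 3 band.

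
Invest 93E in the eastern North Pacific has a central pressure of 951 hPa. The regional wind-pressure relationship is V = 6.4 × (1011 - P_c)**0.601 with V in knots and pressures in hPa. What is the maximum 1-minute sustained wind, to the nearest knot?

ΔP = 1011 − 951 = 60 hPa.
60^0.601 ≈ 11.713.
V ≈ 6.4 × 11.713 ≈ 75.0 kt.

75 kt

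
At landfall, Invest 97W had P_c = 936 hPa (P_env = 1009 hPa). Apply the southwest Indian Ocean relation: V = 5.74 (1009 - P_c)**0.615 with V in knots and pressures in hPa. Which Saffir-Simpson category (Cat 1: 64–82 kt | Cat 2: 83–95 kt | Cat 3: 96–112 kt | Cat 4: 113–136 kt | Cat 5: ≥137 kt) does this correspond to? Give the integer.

ΔP = 1009 − 936 = 73 hPa.
V ≈ 5.74 × 73^0.615 = 5.74 × 13.99 ≈ 80 kt.
80 kt falls in the Category 1 band.

1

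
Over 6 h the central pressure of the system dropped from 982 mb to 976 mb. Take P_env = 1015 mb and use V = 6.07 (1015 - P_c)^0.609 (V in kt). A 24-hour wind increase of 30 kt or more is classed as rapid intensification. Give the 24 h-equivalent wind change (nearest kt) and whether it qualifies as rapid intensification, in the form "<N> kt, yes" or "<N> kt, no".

V₁: ΔP = 33, V ≈ 6.07 × 33^0.609 ≈ 51.05 kt.
V₂: ΔP = 39, V ≈ 6.07 × 39^0.609 ≈ 56.51 kt.
ΔV over 6 h = 5.46 kt → 24 h equivalent = 5.46 × 24/6 ≈ 21.84 kt.
22 kt < 30 kt ⇒ not rapid intensification.

22 kt, no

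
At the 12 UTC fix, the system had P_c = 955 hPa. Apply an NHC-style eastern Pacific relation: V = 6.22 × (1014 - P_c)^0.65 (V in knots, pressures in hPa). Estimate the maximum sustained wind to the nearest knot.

88 kt

ΔP = 1014 − 955 = 59 hPa.
59^0.65 ≈ 14.160.
V ≈ 6.22 × 14.160 ≈ 88.1 kt.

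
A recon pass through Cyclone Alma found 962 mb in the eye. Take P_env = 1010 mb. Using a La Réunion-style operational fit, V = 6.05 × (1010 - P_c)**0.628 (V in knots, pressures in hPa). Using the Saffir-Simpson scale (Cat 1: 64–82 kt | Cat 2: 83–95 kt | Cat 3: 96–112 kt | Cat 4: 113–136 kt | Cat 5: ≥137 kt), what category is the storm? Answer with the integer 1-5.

1

ΔP = 1010 − 962 = 48 mb.
V ≈ 6.05 × 48^0.628 = 6.05 × 11.37 ≈ 69 kt.
69 kt falls in the Category 1 band.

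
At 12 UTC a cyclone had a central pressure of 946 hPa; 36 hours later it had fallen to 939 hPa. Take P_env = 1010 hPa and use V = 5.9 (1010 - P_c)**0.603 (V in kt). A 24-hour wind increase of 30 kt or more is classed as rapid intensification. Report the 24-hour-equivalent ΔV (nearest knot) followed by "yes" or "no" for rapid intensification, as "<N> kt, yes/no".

3 kt, no

V₁: ΔP = 64, V ≈ 5.9 × 64^0.603 ≈ 72.44 kt.
V₂: ΔP = 71, V ≈ 5.9 × 71^0.603 ≈ 77.12 kt.
ΔV over 36 h = 4.68 kt → 24 h equivalent = 4.68 × 24/36 ≈ 3.12 kt.
3 kt < 30 kt ⇒ not rapid intensification.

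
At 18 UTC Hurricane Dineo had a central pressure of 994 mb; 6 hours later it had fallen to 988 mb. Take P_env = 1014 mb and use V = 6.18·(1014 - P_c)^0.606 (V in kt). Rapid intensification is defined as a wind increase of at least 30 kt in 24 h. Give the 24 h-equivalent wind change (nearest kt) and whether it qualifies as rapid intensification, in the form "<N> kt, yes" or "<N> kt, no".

26 kt, no

V₁: ΔP = 20, V ≈ 6.18 × 20^0.606 ≈ 37.97 kt.
V₂: ΔP = 26, V ≈ 6.18 × 26^0.606 ≈ 44.51 kt.
ΔV over 6 h = 6.54 kt → 24 h equivalent = 6.54 × 24/6 ≈ 26.16 kt.
26 kt < 30 kt ⇒ not rapid intensification.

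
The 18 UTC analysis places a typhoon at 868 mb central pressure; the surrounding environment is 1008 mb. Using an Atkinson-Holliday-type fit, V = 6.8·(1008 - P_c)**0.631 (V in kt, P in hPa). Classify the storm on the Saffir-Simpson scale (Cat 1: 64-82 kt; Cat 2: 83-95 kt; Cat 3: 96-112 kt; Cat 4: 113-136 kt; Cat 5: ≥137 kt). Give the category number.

ΔP = 1008 − 868 = 140 mb.
V ≈ 6.8 × 140^0.631 = 6.8 × 22.61 ≈ 154 kt.
154 kt falls in the Category 5 band.

5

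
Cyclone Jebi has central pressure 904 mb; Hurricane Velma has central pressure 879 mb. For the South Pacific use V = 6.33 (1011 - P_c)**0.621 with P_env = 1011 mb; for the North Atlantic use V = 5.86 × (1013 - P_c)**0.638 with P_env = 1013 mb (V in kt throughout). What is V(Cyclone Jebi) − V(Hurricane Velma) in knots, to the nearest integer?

Cyclone Jebi: ΔP = 107; V ≈ 6.33 × 107^0.621 ≈ 115.25 kt.
Hurricane Velma: ΔP = 134; V ≈ 5.86 × 134^0.638 ≈ 133.35 kt.
Difference ≈ 115.25 − 133.35 = -18.10 → -18 kt.

-18 kt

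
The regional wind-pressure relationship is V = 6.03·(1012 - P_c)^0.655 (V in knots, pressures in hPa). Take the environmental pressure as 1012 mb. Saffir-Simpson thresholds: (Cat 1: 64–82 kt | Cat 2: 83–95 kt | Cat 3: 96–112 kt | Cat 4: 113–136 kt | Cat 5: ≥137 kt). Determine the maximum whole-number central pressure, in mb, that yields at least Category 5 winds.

894 mb

Category 5 begins at V = 137 kt.
Required ΔP = (137/6.03)^(1/0.655) = 22.720^1.527 ≈ 117.72 mb.
P_c ≤ 1012 − 117.72 = 894.28, so the highest integer P_c is 894 mb.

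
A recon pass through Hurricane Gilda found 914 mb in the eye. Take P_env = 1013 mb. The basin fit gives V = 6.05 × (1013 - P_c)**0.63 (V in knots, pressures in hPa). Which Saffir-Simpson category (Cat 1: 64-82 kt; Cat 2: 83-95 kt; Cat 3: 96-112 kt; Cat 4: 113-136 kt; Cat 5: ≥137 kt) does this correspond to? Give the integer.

3

ΔP = 1013 − 914 = 99 mb.
V ≈ 6.05 × 99^0.63 = 6.05 × 18.08 ≈ 109 kt.
109 kt falls in the Category 3 band.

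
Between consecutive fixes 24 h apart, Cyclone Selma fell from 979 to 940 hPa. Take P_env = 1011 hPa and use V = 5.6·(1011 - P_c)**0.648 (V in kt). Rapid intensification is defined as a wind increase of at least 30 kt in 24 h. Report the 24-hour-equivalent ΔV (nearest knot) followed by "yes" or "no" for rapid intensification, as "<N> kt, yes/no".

V₁: ΔP = 32, V ≈ 5.6 × 32^0.648 ≈ 52.91 kt.
V₂: ΔP = 71, V ≈ 5.6 × 71^0.648 ≈ 88.68 kt.
ΔV over 24 h = 35.77 kt → 24 h equivalent = 35.77 × 24/24 ≈ 35.77 kt.
36 kt ≥ 30 kt ⇒ rapid intensification.

36 kt, yes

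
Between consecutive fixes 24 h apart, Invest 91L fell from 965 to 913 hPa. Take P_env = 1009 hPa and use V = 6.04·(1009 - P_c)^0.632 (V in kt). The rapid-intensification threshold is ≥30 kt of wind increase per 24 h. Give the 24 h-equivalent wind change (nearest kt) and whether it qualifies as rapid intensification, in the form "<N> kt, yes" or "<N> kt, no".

42 kt, yes

V₁: ΔP = 44, V ≈ 6.04 × 44^0.632 ≈ 66.02 kt.
V₂: ΔP = 96, V ≈ 6.04 × 96^0.632 ≈ 108.10 kt.
ΔV over 24 h = 42.08 kt → 24 h equivalent = 42.08 × 24/24 ≈ 42.08 kt.
42 kt ≥ 30 kt ⇒ rapid intensification.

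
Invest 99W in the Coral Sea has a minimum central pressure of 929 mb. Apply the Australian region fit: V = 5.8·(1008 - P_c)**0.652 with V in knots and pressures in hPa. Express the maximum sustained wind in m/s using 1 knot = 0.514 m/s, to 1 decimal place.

ΔP = 1008 − 929 = 79 mb.
V ≈ 5.8 × 79^0.652 = 5.8 × 17.268 ≈ 100.157 kt.
100.157 × 0.514 ≈ 51.48 m/s → 51.5 m/s.

51.5 m/s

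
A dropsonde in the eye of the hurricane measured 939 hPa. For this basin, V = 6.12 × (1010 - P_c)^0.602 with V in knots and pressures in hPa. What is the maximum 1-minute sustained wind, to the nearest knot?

80 kt

ΔP = 1010 − 939 = 71 hPa.
71^0.602 ≈ 13.015.
V ≈ 6.12 × 13.015 ≈ 79.7 kt.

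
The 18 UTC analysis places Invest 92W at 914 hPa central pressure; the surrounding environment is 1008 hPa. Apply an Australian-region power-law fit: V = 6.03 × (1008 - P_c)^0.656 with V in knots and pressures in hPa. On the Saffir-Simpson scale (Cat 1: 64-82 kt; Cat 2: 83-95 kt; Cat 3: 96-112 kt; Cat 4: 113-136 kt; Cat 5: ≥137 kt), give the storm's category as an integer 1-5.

ΔP = 1008 − 914 = 94 hPa.
V ≈ 6.03 × 94^0.656 = 6.03 × 19.70 ≈ 119 kt.
119 kt falls in the Category 4 band.

4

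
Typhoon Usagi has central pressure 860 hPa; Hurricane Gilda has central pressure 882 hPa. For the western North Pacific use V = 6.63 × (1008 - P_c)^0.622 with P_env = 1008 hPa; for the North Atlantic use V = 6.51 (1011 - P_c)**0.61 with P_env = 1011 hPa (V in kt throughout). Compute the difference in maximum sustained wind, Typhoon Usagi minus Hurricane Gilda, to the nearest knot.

Typhoon Usagi: ΔP = 148; V ≈ 6.63 × 148^0.622 ≈ 148.39 kt.
Hurricane Gilda: ΔP = 129; V ≈ 6.51 × 129^0.61 ≈ 126.19 kt.
Difference ≈ 148.39 − 126.19 = 22.20 → 22 kt.

22 kt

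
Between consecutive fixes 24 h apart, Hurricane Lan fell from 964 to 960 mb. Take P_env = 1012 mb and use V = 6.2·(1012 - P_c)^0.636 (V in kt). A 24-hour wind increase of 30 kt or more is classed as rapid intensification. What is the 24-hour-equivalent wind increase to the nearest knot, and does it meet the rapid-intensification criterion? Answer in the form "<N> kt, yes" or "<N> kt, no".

4 kt, no

V₁: ΔP = 48, V ≈ 6.2 × 48^0.636 ≈ 72.72 kt.
V₂: ΔP = 52, V ≈ 6.2 × 52^0.636 ≈ 76.52 kt.
ΔV over 24 h = 3.80 kt → 24 h equivalent = 3.80 × 24/24 ≈ 3.80 kt.
4 kt < 30 kt ⇒ not rapid intensification.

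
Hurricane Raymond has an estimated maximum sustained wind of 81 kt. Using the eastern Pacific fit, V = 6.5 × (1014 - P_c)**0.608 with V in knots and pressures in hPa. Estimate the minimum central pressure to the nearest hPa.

ΔP = (V / 6.5)^(1/0.608) = (81/6.5)^1.645.
81/6.5 = 12.462; 12.462^1.645 ≈ 63.38 hPa.
P_c = 1014 − 63.38 = 950.62 ≈ 951 hPa.

951 hPa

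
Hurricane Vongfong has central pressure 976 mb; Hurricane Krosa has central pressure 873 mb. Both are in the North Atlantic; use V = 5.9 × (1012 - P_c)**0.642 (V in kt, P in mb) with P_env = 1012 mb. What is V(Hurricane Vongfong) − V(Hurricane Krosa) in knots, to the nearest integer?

Hurricane Vongfong: ΔP = 36; V ≈ 5.9 × 36^0.642 ≈ 58.88 kt.
Hurricane Krosa: ΔP = 139; V ≈ 5.9 × 139^0.642 ≈ 140.17 kt.
Difference ≈ 58.88 − 140.17 = -81.29 → -81 kt.

-81 kt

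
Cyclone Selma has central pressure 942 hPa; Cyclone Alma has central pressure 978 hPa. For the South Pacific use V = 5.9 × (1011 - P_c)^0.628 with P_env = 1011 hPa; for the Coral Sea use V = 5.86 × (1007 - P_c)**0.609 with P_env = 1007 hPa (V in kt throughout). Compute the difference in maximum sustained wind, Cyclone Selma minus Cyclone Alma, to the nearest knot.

Cyclone Selma: ΔP = 69; V ≈ 5.9 × 69^0.628 ≈ 84.27 kt.
Cyclone Alma: ΔP = 29; V ≈ 5.86 × 29^0.609 ≈ 45.55 kt.
Difference ≈ 84.27 − 45.55 = 38.72 → 39 kt.

39 kt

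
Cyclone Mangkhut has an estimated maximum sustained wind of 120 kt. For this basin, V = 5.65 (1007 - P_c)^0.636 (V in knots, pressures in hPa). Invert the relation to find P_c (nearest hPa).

885 hPa

ΔP = (V / 5.65)^(1/0.636) = (120/5.65)^1.572.
120/5.65 = 21.239; 21.239^1.572 ≈ 122.09 hPa.
P_c = 1007 − 122.09 = 884.91 ≈ 885 hPa.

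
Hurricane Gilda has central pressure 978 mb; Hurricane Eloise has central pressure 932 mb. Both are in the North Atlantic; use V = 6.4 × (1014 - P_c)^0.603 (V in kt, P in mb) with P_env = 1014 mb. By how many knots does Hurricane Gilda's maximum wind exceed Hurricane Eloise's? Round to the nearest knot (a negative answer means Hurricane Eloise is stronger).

-36 kt

Hurricane Gilda: ΔP = 36; V ≈ 6.4 × 36^0.603 ≈ 55.54 kt.
Hurricane Eloise: ΔP = 82; V ≈ 6.4 × 82^0.603 ≈ 91.25 kt.
Difference ≈ 55.54 − 91.25 = -35.71 → -36 kt.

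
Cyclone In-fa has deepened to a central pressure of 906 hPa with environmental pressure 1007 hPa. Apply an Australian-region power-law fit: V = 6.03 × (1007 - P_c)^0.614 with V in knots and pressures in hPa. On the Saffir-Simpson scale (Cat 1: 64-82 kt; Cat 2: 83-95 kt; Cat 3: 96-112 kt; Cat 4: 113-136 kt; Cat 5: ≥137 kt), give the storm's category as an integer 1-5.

3

ΔP = 1007 − 906 = 101 hPa.
V ≈ 6.03 × 101^0.614 = 6.03 × 17.01 ≈ 103 kt.
103 kt falls in the Category 3 band.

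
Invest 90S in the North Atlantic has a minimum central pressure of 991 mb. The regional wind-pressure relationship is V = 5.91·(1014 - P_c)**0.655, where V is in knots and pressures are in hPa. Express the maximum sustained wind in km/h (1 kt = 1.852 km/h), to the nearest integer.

ΔP = 1014 − 991 = 23 mb.
V ≈ 5.91 × 23^0.655 = 5.91 × 7.797 ≈ 46.081 kt.
46.081 × 1.852 ≈ 85.34 km/h → 85 km/h.

85 km/h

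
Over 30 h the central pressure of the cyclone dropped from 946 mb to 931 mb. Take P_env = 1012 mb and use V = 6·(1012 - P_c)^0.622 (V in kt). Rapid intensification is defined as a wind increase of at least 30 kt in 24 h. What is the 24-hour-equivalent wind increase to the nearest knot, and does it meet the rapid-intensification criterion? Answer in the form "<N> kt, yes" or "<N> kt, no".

V₁: ΔP = 66, V ≈ 6 × 66^0.622 ≈ 81.27 kt.
V₂: ΔP = 81, V ≈ 6 × 81^0.622 ≈ 92.31 kt.
ΔV over 30 h = 11.04 kt → 24 h equivalent = 11.04 × 24/30 ≈ 8.83 kt.
9 kt < 30 kt ⇒ not rapid intensification.

9 kt, no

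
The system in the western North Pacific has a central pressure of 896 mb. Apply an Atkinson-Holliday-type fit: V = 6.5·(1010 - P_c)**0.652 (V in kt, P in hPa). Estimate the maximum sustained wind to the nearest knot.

143 kt

ΔP = 1010 − 896 = 114 mb.
114^0.652 ≈ 21.933.
V ≈ 6.5 × 21.933 ≈ 142.6 kt.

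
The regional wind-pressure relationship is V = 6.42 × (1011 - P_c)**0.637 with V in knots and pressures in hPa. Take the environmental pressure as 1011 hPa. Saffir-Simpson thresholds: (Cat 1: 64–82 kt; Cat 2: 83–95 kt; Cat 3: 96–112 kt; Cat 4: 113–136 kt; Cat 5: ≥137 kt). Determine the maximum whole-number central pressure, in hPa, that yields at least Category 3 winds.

Category 3 begins at V = 96 kt.
Required ΔP = (96/6.42)^(1/0.637) = 14.953^1.570 ≈ 69.85 hPa.
P_c ≤ 1011 − 69.85 = 941.15, so the highest integer P_c is 941 hPa.

941 hPa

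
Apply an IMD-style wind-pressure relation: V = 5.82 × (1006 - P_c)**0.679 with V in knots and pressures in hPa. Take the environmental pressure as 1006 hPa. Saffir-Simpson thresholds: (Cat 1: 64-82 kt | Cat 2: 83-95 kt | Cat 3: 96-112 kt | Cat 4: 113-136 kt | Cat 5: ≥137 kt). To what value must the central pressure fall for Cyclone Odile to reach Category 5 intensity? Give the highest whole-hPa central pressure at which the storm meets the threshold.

Category 5 begins at V = 137 kt.
Required ΔP = (137/5.82)^(1/0.679) = 23.540^1.473 ≈ 104.79 hPa.
P_c ≤ 1006 − 104.79 = 901.21, so the highest integer P_c is 901 hPa.

901 hPa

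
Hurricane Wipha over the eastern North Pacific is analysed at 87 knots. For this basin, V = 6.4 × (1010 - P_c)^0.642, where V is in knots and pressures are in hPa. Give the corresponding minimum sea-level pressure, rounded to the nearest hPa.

952 hPa

ΔP = (V / 6.4)^(1/0.642) = (87/6.4)^1.558.
87/6.4 = 13.594; 13.594^1.558 ≈ 58.25 hPa.
P_c = 1010 − 58.25 = 951.75 ≈ 952 hPa.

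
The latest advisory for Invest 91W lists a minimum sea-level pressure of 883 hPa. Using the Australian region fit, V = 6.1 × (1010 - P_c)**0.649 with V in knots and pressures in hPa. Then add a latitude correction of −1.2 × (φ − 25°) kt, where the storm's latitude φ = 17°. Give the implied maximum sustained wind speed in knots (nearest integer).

151 kt

ΔP = 1010 − 883 = 127 hPa.
127^0.649 ≈ 23.194.
V ≈ 6.1 × 23.194 ≈ 141.5 kt.
Latitude correction: −1.2 × (17 − 25) = 9.6 kt.
Corrected V ≈ 151.1 kt → 151 kt.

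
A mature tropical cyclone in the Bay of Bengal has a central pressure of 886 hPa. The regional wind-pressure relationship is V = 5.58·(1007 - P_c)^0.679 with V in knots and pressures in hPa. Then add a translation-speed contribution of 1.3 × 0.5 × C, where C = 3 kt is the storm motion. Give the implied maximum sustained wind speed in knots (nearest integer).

ΔP = 1007 − 886 = 121 hPa.
121^0.679 ≈ 25.954.
V ≈ 5.58 × 25.954 ≈ 144.8 kt.
Translation term: 1.3 × 0.5 × 3 = 1.95 kt.
Corrected V ≈ 146.75 kt → 147 kt.

147 kt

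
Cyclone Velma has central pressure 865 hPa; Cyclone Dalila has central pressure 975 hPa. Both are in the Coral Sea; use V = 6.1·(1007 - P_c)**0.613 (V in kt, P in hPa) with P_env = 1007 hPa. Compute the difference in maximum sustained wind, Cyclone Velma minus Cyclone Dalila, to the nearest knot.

76 kt

Cyclone Velma: ΔP = 142; V ≈ 6.1 × 142^0.613 ≈ 127.26 kt.
Cyclone Dalila: ΔP = 32; V ≈ 6.1 × 32^0.613 ≈ 51.05 kt.
Difference ≈ 127.26 − 51.05 = 76.21 → 76 kt.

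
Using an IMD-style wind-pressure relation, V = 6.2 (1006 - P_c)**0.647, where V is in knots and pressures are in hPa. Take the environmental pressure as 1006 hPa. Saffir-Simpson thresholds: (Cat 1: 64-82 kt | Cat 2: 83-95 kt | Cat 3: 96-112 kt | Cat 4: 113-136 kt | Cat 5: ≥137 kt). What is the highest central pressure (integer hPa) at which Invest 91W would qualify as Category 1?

Category 1 begins at V = 64 kt.
Required ΔP = (64/6.2)^(1/0.647) = 10.323^1.546 ≈ 36.89 hPa.
P_c ≤ 1006 − 36.89 = 969.11, so the highest integer P_c is 969 hPa.

969 hPa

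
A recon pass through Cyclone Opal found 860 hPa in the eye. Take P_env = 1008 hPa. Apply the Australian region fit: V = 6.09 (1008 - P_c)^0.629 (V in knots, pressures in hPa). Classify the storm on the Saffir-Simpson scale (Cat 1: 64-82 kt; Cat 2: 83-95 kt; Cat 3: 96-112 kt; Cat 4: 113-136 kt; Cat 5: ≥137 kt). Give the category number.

ΔP = 1008 − 860 = 148 hPa.
V ≈ 6.09 × 148^0.629 = 6.09 × 23.18 ≈ 141 kt.
141 kt falls in the Category 5 band.

5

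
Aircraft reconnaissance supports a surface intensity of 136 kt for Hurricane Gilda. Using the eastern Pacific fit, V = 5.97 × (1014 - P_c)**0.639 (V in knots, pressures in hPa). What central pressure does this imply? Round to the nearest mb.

881 mb

ΔP = (V / 5.97)^(1/0.639) = (136/5.97)^1.565.
136/5.97 = 22.781; 22.781^1.565 ≈ 133.20 mb.
P_c = 1014 − 133.20 = 880.80 ≈ 881 mb.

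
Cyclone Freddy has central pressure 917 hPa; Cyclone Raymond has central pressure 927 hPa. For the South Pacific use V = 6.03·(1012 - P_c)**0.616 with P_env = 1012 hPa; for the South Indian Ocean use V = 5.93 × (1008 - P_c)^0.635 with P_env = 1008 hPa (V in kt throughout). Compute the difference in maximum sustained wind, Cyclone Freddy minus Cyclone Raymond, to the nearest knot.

Cyclone Freddy: ΔP = 95; V ≈ 6.03 × 95^0.616 ≈ 99.68 kt.
Cyclone Raymond: ΔP = 81; V ≈ 5.93 × 81^0.635 ≈ 96.59 kt.
Difference ≈ 99.68 − 96.59 = 3.09 → 3 kt.

3 kt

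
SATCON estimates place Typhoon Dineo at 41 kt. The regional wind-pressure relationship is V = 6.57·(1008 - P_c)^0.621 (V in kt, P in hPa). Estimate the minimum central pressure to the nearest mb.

989 mb

ΔP = (V / 6.57)^(1/0.621) = (41/6.57)^1.610.
41/6.57 = 6.240; 6.240^1.610 ≈ 19.08 mb.
P_c = 1008 − 19.08 = 988.92 ≈ 989 mb.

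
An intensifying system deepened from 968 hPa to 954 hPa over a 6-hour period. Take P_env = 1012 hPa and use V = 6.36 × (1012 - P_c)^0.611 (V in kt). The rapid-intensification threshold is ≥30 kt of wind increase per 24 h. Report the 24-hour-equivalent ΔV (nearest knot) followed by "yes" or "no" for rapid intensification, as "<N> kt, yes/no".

V₁: ΔP = 44, V ≈ 6.36 × 44^0.611 ≈ 64.21 kt.
V₂: ΔP = 58, V ≈ 6.36 × 58^0.611 ≈ 76.02 kt.
ΔV over 6 h = 11.81 kt → 24 h equivalent = 11.81 × 24/6 ≈ 47.24 kt.
47 kt ≥ 30 kt ⇒ rapid intensification.

47 kt, yes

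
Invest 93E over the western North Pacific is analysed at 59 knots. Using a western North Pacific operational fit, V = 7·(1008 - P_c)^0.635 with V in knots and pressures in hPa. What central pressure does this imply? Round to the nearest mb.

ΔP = (V / 7)^(1/0.635) = (59/7)^1.575.
59/7 = 8.429; 8.429^1.575 ≈ 28.70 mb.
P_c = 1008 − 28.70 = 979.30 ≈ 979 mb.

979 mb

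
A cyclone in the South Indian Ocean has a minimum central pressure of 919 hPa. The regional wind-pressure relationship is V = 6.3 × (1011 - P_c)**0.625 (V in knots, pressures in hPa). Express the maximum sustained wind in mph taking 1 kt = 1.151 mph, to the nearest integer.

122 mph

ΔP = 1011 − 919 = 92 hPa.
V ≈ 6.3 × 92^0.625 = 6.3 × 16.880 ≈ 106.343 kt.
106.343 × 1.151 ≈ 122.40 mph → 122 mph.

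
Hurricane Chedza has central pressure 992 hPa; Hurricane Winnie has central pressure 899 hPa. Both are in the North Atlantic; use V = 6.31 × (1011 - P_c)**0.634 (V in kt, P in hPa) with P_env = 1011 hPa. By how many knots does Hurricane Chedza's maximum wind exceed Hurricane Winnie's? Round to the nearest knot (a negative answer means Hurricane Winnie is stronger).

-85 kt

Hurricane Chedza: ΔP = 19; V ≈ 6.31 × 19^0.634 ≈ 40.81 kt.
Hurricane Winnie: ΔP = 112; V ≈ 6.31 × 112^0.634 ≈ 125.67 kt.
Difference ≈ 40.81 − 125.67 = -84.86 → -85 kt.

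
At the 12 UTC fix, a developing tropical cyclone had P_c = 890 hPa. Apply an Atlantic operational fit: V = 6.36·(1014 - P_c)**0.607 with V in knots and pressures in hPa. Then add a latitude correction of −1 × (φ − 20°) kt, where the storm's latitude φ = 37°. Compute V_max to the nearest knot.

ΔP = 1014 − 890 = 124 hPa.
124^0.607 ≈ 18.651.
V ≈ 6.36 × 18.651 ≈ 118.6 kt.
Latitude correction: −1 × (37 − 20) = -17 kt.
Corrected V ≈ 101.6 kt → 102 kt.

102 kt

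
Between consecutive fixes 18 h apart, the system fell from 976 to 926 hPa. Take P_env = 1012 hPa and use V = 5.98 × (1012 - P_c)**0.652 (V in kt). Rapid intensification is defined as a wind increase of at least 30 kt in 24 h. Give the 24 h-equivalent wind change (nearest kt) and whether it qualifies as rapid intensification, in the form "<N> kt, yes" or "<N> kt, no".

V₁: ΔP = 36, V ≈ 5.98 × 36^0.652 ≈ 61.86 kt.
V₂: ΔP = 86, V ≈ 5.98 × 86^0.652 ≈ 109.14 kt.
ΔV over 18 h = 47.28 kt → 24 h equivalent = 47.28 × 24/18 ≈ 63.04 kt.
63 kt ≥ 30 kt ⇒ rapid intensification.

63 kt, yes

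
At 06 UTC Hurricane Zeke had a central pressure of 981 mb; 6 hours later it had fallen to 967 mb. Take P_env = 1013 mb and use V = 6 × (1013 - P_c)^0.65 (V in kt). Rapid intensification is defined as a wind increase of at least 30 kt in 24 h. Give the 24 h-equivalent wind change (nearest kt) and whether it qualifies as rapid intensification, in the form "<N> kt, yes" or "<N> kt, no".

V₁: ΔP = 32, V ≈ 6 × 32^0.65 ≈ 57.08 kt.
V₂: ΔP = 46, V ≈ 6 × 46^0.65 ≈ 72.27 kt.
ΔV over 6 h = 15.19 kt → 24 h equivalent = 15.19 × 24/6 ≈ 60.76 kt.
61 kt ≥ 30 kt ⇒ rapid intensification.

61 kt, yes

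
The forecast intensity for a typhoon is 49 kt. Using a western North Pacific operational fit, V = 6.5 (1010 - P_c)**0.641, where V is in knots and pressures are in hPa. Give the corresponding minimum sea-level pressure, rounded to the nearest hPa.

987 hPa

ΔP = (V / 6.5)^(1/0.641) = (49/6.5)^1.560.
49/6.5 = 7.538; 7.538^1.560 ≈ 23.37 hPa.
P_c = 1010 − 23.37 = 986.63 ≈ 987 hPa.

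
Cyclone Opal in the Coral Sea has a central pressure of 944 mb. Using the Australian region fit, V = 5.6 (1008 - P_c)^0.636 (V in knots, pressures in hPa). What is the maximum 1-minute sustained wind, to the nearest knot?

ΔP = 1008 − 944 = 64 mb.
64^0.636 ≈ 14.084.
V ≈ 5.6 × 14.084 ≈ 78.9 kt.

79 kt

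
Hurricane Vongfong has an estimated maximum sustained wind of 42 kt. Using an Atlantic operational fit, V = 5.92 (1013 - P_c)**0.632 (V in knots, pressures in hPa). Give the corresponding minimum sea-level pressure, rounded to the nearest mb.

991 mb

ΔP = (V / 5.92)^(1/0.632) = (42/5.92)^1.582.
42/5.92 = 7.095; 7.095^1.582 ≈ 22.20 mb.
P_c = 1013 − 22.20 = 990.80 ≈ 991 mb.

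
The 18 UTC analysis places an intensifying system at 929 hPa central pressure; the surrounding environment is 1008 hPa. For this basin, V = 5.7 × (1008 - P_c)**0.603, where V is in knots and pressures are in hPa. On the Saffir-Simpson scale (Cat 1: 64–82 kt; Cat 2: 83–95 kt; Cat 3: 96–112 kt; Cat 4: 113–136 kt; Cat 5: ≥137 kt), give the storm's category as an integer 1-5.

ΔP = 1008 − 929 = 79 hPa.
V ≈ 5.7 × 79^0.603 = 5.7 × 13.94 ≈ 79 kt.
79 kt falls in the Category 1 band.

1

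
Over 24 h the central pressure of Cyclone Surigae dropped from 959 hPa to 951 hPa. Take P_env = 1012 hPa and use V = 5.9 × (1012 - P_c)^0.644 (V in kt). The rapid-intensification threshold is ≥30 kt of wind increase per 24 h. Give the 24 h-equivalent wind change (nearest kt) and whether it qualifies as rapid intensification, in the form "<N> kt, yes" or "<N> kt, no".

V₁: ΔP = 53, V ≈ 5.9 × 53^0.644 ≈ 76.08 kt.
V₂: ΔP = 61, V ≈ 5.9 × 61^0.644 ≈ 83.29 kt.
ΔV over 24 h = 7.21 kt → 24 h equivalent = 7.21 × 24/24 ≈ 7.21 kt.
7 kt < 30 kt ⇒ not rapid intensification.

7 kt, no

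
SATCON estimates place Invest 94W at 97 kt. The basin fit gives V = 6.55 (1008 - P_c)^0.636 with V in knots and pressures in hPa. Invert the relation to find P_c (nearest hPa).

ΔP = (V / 6.55)^(1/0.636) = (97/6.55)^1.572.
97/6.55 = 14.809; 14.809^1.572 ≈ 69.26 hPa.
P_c = 1008 − 69.26 = 938.74 ≈ 939 hPa.

939 hPa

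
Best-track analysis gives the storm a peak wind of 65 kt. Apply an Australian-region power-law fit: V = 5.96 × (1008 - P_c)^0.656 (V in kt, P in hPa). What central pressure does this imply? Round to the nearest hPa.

ΔP = (V / 5.96)^(1/0.656) = (65/5.96)^1.524.
65/5.96 = 10.906; 10.906^1.524 ≈ 38.18 hPa.
P_c = 1008 − 38.18 = 969.82 ≈ 970 hPa.

970 hPa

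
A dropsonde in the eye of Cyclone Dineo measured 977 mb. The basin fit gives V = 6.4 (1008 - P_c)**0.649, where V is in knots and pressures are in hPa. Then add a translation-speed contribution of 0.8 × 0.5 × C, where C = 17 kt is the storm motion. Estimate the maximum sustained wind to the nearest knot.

66 kt

ΔP = 1008 − 977 = 31 mb.
31^0.649 ≈ 9.287.
V ≈ 6.4 × 9.287 ≈ 59.4 kt.
Translation term: 0.8 × 0.5 × 17 = 6.8 kt.
Corrected V ≈ 66.2 kt → 66 kt.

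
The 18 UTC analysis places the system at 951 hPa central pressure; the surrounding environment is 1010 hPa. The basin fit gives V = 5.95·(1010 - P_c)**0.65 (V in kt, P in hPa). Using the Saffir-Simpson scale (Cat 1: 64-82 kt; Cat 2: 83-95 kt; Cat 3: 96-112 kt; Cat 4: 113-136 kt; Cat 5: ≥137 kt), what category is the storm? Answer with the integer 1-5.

ΔP = 1010 − 951 = 59 hPa.
V ≈ 5.95 × 59^0.65 = 5.95 × 14.16 ≈ 84 kt.
84 kt falls in the Category 2 band.

2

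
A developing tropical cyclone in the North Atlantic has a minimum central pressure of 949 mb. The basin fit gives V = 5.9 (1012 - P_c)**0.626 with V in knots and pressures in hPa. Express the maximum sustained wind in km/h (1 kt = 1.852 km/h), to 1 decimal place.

146.2 km/h

ΔP = 1012 − 949 = 63 mb.
V ≈ 5.9 × 63^0.626 = 5.9 × 13.378 ≈ 78.929 kt.
78.929 × 1.852 ≈ 146.18 km/h → 146.2 km/h.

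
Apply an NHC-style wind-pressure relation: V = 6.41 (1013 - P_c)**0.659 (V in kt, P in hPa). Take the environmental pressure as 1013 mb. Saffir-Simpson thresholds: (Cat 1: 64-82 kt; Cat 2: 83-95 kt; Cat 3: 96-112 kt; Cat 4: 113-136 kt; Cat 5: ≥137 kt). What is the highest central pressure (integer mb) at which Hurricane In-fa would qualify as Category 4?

Category 4 begins at V = 113 kt.
Required ΔP = (113/6.41)^(1/0.659) = 17.629^1.517 ≈ 77.82 mb.
P_c ≤ 1013 − 77.82 = 935.18, so the highest integer P_c is 935 mb.

935 mb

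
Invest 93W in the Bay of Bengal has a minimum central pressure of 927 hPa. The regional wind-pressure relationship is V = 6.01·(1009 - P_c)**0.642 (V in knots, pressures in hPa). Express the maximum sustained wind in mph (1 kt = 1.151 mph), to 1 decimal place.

117.1 mph

ΔP = 1009 − 927 = 82 hPa.
V ≈ 6.01 × 82^0.642 = 6.01 × 16.930 ≈ 101.752 kt.
101.752 × 1.151 ≈ 117.12 mph → 117.1 mph.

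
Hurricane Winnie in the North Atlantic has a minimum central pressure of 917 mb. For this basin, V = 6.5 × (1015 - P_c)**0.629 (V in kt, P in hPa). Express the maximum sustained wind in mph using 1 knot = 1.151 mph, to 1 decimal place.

133.8 mph

ΔP = 1015 − 917 = 98 mb.
V ≈ 6.5 × 98^0.629 = 6.5 × 17.885 ≈ 116.250 kt.
116.250 × 1.151 ≈ 133.80 mph → 133.8 mph.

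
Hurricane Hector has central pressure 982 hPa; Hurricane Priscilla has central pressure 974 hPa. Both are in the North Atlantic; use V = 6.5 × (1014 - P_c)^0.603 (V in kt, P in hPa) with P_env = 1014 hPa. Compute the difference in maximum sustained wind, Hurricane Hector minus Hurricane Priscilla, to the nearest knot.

-8 kt

Hurricane Hector: ΔP = 32; V ≈ 6.5 × 32^0.603 ≈ 52.54 kt.
Hurricane Priscilla: ΔP = 40; V ≈ 6.5 × 40^0.603 ≈ 60.11 kt.
Difference ≈ 52.54 − 60.11 = -7.57 → -8 kt.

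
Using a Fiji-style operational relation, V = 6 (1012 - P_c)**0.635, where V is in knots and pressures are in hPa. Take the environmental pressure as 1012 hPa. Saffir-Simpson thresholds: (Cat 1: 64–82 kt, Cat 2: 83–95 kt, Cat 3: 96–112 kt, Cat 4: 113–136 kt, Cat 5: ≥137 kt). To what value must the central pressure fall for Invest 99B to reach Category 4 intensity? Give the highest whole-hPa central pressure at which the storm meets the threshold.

Category 4 begins at V = 113 kt.
Required ΔP = (113/6)^(1/0.635) = 18.833^1.575 ≈ 101.80 hPa.
P_c ≤ 1012 − 101.80 = 910.20, so the highest integer P_c is 910 hPa.

910 hPa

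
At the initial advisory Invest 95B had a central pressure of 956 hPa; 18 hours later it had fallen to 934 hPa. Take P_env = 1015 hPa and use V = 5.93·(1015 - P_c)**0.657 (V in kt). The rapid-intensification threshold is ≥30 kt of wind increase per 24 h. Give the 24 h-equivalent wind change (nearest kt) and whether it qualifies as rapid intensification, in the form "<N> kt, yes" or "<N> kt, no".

V₁: ΔP = 59, V ≈ 5.93 × 59^0.657 ≈ 86.40 kt.
V₂: ΔP = 81, V ≈ 5.93 × 81^0.657 ≈ 106.40 kt.
ΔV over 18 h = 20.00 kt → 24 h equivalent = 20.00 × 24/18 ≈ 26.67 kt.
27 kt < 30 kt ⇒ not rapid intensification.

27 kt, no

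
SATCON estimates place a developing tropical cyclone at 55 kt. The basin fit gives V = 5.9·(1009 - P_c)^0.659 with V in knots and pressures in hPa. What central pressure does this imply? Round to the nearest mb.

979 mb

ΔP = (V / 5.9)^(1/0.659) = (55/5.9)^1.517.
55/5.9 = 9.322; 9.322^1.517 ≈ 29.59 mb.
P_c = 1009 − 29.59 = 979.41 ≈ 979 mb.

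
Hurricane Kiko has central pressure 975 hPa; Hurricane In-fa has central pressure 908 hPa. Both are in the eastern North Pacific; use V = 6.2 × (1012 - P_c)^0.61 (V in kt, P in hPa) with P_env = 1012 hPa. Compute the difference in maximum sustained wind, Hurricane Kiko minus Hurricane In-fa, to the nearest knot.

-49 kt

Hurricane Kiko: ΔP = 37; V ≈ 6.2 × 37^0.61 ≈ 56.10 kt.
Hurricane In-fa: ΔP = 104; V ≈ 6.2 × 104^0.61 ≈ 105.39 kt.
Difference ≈ 56.10 − 105.39 = -49.29 → -49 kt.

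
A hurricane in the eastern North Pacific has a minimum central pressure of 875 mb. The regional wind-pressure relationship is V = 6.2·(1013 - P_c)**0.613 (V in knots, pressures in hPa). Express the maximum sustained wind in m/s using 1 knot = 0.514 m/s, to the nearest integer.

65 m/s

ΔP = 1013 − 875 = 138 mb.
V ≈ 6.2 × 138^0.613 = 6.2 × 20.500 ≈ 127.098 kt.
127.098 × 0.514 ≈ 65.33 m/s → 65 m/s.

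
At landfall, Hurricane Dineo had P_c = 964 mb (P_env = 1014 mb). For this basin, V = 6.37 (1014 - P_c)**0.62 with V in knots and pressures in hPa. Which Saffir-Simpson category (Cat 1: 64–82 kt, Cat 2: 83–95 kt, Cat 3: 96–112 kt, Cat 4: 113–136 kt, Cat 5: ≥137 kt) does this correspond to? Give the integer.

1

ΔP = 1014 − 964 = 50 mb.
V ≈ 6.37 × 50^0.62 = 6.37 × 11.31 ≈ 72 kt.
72 kt falls in the Category 1 band.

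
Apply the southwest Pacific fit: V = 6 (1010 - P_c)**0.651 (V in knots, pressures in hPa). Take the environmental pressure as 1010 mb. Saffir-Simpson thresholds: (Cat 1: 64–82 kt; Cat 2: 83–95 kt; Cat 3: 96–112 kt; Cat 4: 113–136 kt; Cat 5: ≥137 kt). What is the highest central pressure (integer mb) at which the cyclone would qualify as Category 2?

953 mb

Category 2 begins at V = 83 kt.
Required ΔP = (83/6)^(1/0.651) = 13.833^1.536 ≈ 56.57 mb.
P_c ≤ 1010 − 56.57 = 953.43, so the highest integer P_c is 953 mb.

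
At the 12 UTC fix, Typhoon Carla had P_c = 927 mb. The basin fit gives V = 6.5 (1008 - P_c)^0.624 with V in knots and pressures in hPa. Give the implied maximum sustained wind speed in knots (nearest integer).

101 kt

ΔP = 1008 − 927 = 81 mb.
81^0.624 ≈ 15.520.
V ≈ 6.5 × 15.520 ≈ 100.9 kt.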